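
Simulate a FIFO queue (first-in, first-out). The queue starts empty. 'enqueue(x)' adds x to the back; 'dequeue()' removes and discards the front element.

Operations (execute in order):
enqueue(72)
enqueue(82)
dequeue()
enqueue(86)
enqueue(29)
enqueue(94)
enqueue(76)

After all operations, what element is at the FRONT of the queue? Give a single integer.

Answer: 82

Derivation:
enqueue(72): queue = [72]
enqueue(82): queue = [72, 82]
dequeue(): queue = [82]
enqueue(86): queue = [82, 86]
enqueue(29): queue = [82, 86, 29]
enqueue(94): queue = [82, 86, 29, 94]
enqueue(76): queue = [82, 86, 29, 94, 76]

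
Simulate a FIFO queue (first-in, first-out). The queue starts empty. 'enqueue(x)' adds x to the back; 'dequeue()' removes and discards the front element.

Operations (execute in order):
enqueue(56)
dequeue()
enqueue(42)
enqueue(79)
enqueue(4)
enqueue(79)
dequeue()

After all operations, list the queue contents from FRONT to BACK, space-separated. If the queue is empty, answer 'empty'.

Answer: 79 4 79

Derivation:
enqueue(56): [56]
dequeue(): []
enqueue(42): [42]
enqueue(79): [42, 79]
enqueue(4): [42, 79, 4]
enqueue(79): [42, 79, 4, 79]
dequeue(): [79, 4, 79]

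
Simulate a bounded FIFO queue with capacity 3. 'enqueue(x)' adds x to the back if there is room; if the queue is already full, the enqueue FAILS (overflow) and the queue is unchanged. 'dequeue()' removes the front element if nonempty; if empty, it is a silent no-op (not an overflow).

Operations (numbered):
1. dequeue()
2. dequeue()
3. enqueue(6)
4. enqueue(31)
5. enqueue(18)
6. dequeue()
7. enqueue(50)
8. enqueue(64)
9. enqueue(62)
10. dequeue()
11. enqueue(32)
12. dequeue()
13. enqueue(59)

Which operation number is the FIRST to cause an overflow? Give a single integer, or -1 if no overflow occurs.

1. dequeue(): empty, no-op, size=0
2. dequeue(): empty, no-op, size=0
3. enqueue(6): size=1
4. enqueue(31): size=2
5. enqueue(18): size=3
6. dequeue(): size=2
7. enqueue(50): size=3
8. enqueue(64): size=3=cap → OVERFLOW (fail)
9. enqueue(62): size=3=cap → OVERFLOW (fail)
10. dequeue(): size=2
11. enqueue(32): size=3
12. dequeue(): size=2
13. enqueue(59): size=3

Answer: 8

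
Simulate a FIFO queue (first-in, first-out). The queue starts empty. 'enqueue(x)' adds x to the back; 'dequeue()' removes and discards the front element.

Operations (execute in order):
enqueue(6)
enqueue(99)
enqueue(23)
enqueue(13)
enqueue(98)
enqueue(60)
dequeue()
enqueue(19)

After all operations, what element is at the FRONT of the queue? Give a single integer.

enqueue(6): queue = [6]
enqueue(99): queue = [6, 99]
enqueue(23): queue = [6, 99, 23]
enqueue(13): queue = [6, 99, 23, 13]
enqueue(98): queue = [6, 99, 23, 13, 98]
enqueue(60): queue = [6, 99, 23, 13, 98, 60]
dequeue(): queue = [99, 23, 13, 98, 60]
enqueue(19): queue = [99, 23, 13, 98, 60, 19]

Answer: 99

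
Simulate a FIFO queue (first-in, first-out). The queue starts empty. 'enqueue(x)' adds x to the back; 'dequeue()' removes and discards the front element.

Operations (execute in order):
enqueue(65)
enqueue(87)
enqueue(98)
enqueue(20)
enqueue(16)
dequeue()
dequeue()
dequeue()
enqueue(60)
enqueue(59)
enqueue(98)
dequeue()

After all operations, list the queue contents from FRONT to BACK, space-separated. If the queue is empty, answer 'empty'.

enqueue(65): [65]
enqueue(87): [65, 87]
enqueue(98): [65, 87, 98]
enqueue(20): [65, 87, 98, 20]
enqueue(16): [65, 87, 98, 20, 16]
dequeue(): [87, 98, 20, 16]
dequeue(): [98, 20, 16]
dequeue(): [20, 16]
enqueue(60): [20, 16, 60]
enqueue(59): [20, 16, 60, 59]
enqueue(98): [20, 16, 60, 59, 98]
dequeue(): [16, 60, 59, 98]

Answer: 16 60 59 98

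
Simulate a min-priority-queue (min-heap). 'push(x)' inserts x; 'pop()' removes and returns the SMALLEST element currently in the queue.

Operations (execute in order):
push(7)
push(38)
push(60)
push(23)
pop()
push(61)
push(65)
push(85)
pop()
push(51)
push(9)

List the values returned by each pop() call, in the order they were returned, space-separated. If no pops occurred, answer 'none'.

push(7): heap contents = [7]
push(38): heap contents = [7, 38]
push(60): heap contents = [7, 38, 60]
push(23): heap contents = [7, 23, 38, 60]
pop() → 7: heap contents = [23, 38, 60]
push(61): heap contents = [23, 38, 60, 61]
push(65): heap contents = [23, 38, 60, 61, 65]
push(85): heap contents = [23, 38, 60, 61, 65, 85]
pop() → 23: heap contents = [38, 60, 61, 65, 85]
push(51): heap contents = [38, 51, 60, 61, 65, 85]
push(9): heap contents = [9, 38, 51, 60, 61, 65, 85]

Answer: 7 23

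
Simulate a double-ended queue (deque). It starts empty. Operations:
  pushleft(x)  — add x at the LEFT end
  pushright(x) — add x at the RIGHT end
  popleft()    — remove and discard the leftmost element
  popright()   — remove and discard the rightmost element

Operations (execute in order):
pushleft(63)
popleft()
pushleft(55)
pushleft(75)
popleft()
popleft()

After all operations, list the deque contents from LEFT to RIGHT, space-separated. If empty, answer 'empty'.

pushleft(63): [63]
popleft(): []
pushleft(55): [55]
pushleft(75): [75, 55]
popleft(): [55]
popleft(): []

Answer: empty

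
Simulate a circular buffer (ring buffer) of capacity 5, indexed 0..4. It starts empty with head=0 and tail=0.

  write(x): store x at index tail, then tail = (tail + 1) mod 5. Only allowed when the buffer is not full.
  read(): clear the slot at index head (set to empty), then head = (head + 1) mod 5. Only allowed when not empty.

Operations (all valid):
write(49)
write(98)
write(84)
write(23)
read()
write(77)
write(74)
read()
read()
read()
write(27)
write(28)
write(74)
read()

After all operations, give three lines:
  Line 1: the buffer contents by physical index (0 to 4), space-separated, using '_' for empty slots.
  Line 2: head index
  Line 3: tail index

write(49): buf=[49 _ _ _ _], head=0, tail=1, size=1
write(98): buf=[49 98 _ _ _], head=0, tail=2, size=2
write(84): buf=[49 98 84 _ _], head=0, tail=3, size=3
write(23): buf=[49 98 84 23 _], head=0, tail=4, size=4
read(): buf=[_ 98 84 23 _], head=1, tail=4, size=3
write(77): buf=[_ 98 84 23 77], head=1, tail=0, size=4
write(74): buf=[74 98 84 23 77], head=1, tail=1, size=5
read(): buf=[74 _ 84 23 77], head=2, tail=1, size=4
read(): buf=[74 _ _ 23 77], head=3, tail=1, size=3
read(): buf=[74 _ _ _ 77], head=4, tail=1, size=2
write(27): buf=[74 27 _ _ 77], head=4, tail=2, size=3
write(28): buf=[74 27 28 _ 77], head=4, tail=3, size=4
write(74): buf=[74 27 28 74 77], head=4, tail=4, size=5
read(): buf=[74 27 28 74 _], head=0, tail=4, size=4

Answer: 74 27 28 74 _
0
4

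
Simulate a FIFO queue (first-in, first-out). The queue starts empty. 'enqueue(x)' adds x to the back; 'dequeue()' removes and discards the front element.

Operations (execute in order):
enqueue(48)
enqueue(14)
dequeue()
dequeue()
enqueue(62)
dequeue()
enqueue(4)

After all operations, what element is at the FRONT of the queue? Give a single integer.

Answer: 4

Derivation:
enqueue(48): queue = [48]
enqueue(14): queue = [48, 14]
dequeue(): queue = [14]
dequeue(): queue = []
enqueue(62): queue = [62]
dequeue(): queue = []
enqueue(4): queue = [4]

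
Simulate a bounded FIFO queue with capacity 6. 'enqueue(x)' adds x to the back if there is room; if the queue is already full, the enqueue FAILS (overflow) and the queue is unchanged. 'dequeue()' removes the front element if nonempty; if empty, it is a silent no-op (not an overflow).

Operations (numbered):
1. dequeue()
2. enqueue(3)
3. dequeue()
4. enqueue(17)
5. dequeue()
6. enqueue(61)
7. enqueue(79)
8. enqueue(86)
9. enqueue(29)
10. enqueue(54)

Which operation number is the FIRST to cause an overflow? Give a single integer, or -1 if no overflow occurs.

Answer: -1

Derivation:
1. dequeue(): empty, no-op, size=0
2. enqueue(3): size=1
3. dequeue(): size=0
4. enqueue(17): size=1
5. dequeue(): size=0
6. enqueue(61): size=1
7. enqueue(79): size=2
8. enqueue(86): size=3
9. enqueue(29): size=4
10. enqueue(54): size=5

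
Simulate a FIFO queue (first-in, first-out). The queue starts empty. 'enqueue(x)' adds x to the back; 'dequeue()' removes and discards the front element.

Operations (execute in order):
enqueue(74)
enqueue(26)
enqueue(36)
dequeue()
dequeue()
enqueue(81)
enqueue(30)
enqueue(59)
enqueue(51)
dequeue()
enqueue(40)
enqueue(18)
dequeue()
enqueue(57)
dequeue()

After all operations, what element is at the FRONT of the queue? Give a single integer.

enqueue(74): queue = [74]
enqueue(26): queue = [74, 26]
enqueue(36): queue = [74, 26, 36]
dequeue(): queue = [26, 36]
dequeue(): queue = [36]
enqueue(81): queue = [36, 81]
enqueue(30): queue = [36, 81, 30]
enqueue(59): queue = [36, 81, 30, 59]
enqueue(51): queue = [36, 81, 30, 59, 51]
dequeue(): queue = [81, 30, 59, 51]
enqueue(40): queue = [81, 30, 59, 51, 40]
enqueue(18): queue = [81, 30, 59, 51, 40, 18]
dequeue(): queue = [30, 59, 51, 40, 18]
enqueue(57): queue = [30, 59, 51, 40, 18, 57]
dequeue(): queue = [59, 51, 40, 18, 57]

Answer: 59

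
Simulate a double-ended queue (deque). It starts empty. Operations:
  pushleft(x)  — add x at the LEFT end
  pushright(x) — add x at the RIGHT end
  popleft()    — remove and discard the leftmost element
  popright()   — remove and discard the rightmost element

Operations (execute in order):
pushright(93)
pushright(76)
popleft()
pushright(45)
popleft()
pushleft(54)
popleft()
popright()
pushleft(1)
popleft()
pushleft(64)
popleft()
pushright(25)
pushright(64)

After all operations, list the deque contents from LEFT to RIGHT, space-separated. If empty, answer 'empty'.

pushright(93): [93]
pushright(76): [93, 76]
popleft(): [76]
pushright(45): [76, 45]
popleft(): [45]
pushleft(54): [54, 45]
popleft(): [45]
popright(): []
pushleft(1): [1]
popleft(): []
pushleft(64): [64]
popleft(): []
pushright(25): [25]
pushright(64): [25, 64]

Answer: 25 64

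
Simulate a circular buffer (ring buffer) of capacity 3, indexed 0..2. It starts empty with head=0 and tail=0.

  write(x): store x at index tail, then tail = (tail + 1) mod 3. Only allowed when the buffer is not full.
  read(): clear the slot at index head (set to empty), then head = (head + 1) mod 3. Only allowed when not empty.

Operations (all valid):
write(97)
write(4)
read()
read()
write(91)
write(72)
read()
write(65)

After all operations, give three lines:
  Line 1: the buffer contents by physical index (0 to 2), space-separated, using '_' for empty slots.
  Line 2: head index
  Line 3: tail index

Answer: 72 65 _
0
2

Derivation:
write(97): buf=[97 _ _], head=0, tail=1, size=1
write(4): buf=[97 4 _], head=0, tail=2, size=2
read(): buf=[_ 4 _], head=1, tail=2, size=1
read(): buf=[_ _ _], head=2, tail=2, size=0
write(91): buf=[_ _ 91], head=2, tail=0, size=1
write(72): buf=[72 _ 91], head=2, tail=1, size=2
read(): buf=[72 _ _], head=0, tail=1, size=1
write(65): buf=[72 65 _], head=0, tail=2, size=2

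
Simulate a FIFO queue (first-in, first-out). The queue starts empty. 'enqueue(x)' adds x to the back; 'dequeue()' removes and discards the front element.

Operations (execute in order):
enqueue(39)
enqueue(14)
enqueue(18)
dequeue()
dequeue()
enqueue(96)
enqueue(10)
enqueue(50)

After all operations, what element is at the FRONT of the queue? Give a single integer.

enqueue(39): queue = [39]
enqueue(14): queue = [39, 14]
enqueue(18): queue = [39, 14, 18]
dequeue(): queue = [14, 18]
dequeue(): queue = [18]
enqueue(96): queue = [18, 96]
enqueue(10): queue = [18, 96, 10]
enqueue(50): queue = [18, 96, 10, 50]

Answer: 18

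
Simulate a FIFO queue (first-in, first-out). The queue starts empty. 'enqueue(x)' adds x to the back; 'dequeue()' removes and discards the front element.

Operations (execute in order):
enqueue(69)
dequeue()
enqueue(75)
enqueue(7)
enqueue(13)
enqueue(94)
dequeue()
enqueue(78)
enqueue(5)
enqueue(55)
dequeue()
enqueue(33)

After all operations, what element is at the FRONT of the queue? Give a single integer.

Answer: 13

Derivation:
enqueue(69): queue = [69]
dequeue(): queue = []
enqueue(75): queue = [75]
enqueue(7): queue = [75, 7]
enqueue(13): queue = [75, 7, 13]
enqueue(94): queue = [75, 7, 13, 94]
dequeue(): queue = [7, 13, 94]
enqueue(78): queue = [7, 13, 94, 78]
enqueue(5): queue = [7, 13, 94, 78, 5]
enqueue(55): queue = [7, 13, 94, 78, 5, 55]
dequeue(): queue = [13, 94, 78, 5, 55]
enqueue(33): queue = [13, 94, 78, 5, 55, 33]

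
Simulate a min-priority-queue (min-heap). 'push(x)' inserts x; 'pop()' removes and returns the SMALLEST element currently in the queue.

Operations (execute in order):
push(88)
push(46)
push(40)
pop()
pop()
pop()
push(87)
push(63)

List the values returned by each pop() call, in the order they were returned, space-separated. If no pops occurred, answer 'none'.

push(88): heap contents = [88]
push(46): heap contents = [46, 88]
push(40): heap contents = [40, 46, 88]
pop() → 40: heap contents = [46, 88]
pop() → 46: heap contents = [88]
pop() → 88: heap contents = []
push(87): heap contents = [87]
push(63): heap contents = [63, 87]

Answer: 40 46 88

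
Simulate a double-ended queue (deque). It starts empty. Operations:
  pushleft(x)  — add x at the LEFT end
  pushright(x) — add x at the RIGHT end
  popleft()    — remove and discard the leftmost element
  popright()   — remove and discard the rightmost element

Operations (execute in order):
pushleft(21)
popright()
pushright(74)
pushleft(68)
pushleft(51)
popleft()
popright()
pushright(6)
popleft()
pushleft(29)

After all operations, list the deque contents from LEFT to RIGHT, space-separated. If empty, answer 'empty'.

Answer: 29 6

Derivation:
pushleft(21): [21]
popright(): []
pushright(74): [74]
pushleft(68): [68, 74]
pushleft(51): [51, 68, 74]
popleft(): [68, 74]
popright(): [68]
pushright(6): [68, 6]
popleft(): [6]
pushleft(29): [29, 6]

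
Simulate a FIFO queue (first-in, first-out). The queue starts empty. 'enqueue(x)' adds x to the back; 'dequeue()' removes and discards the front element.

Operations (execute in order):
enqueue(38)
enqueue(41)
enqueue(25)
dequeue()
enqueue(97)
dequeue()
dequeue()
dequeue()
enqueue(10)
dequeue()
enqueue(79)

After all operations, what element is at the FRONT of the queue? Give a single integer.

Answer: 79

Derivation:
enqueue(38): queue = [38]
enqueue(41): queue = [38, 41]
enqueue(25): queue = [38, 41, 25]
dequeue(): queue = [41, 25]
enqueue(97): queue = [41, 25, 97]
dequeue(): queue = [25, 97]
dequeue(): queue = [97]
dequeue(): queue = []
enqueue(10): queue = [10]
dequeue(): queue = []
enqueue(79): queue = [79]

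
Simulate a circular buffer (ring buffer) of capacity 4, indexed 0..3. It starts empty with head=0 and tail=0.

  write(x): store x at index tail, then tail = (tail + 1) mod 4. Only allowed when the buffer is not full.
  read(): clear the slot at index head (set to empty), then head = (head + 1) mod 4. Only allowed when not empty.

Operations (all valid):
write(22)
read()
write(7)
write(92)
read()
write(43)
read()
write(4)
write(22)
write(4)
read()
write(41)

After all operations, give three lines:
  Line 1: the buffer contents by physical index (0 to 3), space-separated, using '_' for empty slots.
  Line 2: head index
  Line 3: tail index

write(22): buf=[22 _ _ _], head=0, tail=1, size=1
read(): buf=[_ _ _ _], head=1, tail=1, size=0
write(7): buf=[_ 7 _ _], head=1, tail=2, size=1
write(92): buf=[_ 7 92 _], head=1, tail=3, size=2
read(): buf=[_ _ 92 _], head=2, tail=3, size=1
write(43): buf=[_ _ 92 43], head=2, tail=0, size=2
read(): buf=[_ _ _ 43], head=3, tail=0, size=1
write(4): buf=[4 _ _ 43], head=3, tail=1, size=2
write(22): buf=[4 22 _ 43], head=3, tail=2, size=3
write(4): buf=[4 22 4 43], head=3, tail=3, size=4
read(): buf=[4 22 4 _], head=0, tail=3, size=3
write(41): buf=[4 22 4 41], head=0, tail=0, size=4

Answer: 4 22 4 41
0
0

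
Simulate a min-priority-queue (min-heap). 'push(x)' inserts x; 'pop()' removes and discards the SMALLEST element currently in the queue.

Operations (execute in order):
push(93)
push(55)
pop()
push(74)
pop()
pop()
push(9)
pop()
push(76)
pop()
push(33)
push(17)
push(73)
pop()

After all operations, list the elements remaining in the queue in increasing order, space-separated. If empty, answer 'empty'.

Answer: 33 73

Derivation:
push(93): heap contents = [93]
push(55): heap contents = [55, 93]
pop() → 55: heap contents = [93]
push(74): heap contents = [74, 93]
pop() → 74: heap contents = [93]
pop() → 93: heap contents = []
push(9): heap contents = [9]
pop() → 9: heap contents = []
push(76): heap contents = [76]
pop() → 76: heap contents = []
push(33): heap contents = [33]
push(17): heap contents = [17, 33]
push(73): heap contents = [17, 33, 73]
pop() → 17: heap contents = [33, 73]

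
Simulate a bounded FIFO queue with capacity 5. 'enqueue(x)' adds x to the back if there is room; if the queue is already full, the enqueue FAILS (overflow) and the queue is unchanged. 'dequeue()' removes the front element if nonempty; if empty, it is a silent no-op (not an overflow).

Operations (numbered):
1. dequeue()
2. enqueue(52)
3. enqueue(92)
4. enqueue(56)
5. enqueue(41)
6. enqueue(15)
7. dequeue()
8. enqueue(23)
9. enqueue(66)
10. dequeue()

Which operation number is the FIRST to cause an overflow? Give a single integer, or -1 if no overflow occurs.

1. dequeue(): empty, no-op, size=0
2. enqueue(52): size=1
3. enqueue(92): size=2
4. enqueue(56): size=3
5. enqueue(41): size=4
6. enqueue(15): size=5
7. dequeue(): size=4
8. enqueue(23): size=5
9. enqueue(66): size=5=cap → OVERFLOW (fail)
10. dequeue(): size=4

Answer: 9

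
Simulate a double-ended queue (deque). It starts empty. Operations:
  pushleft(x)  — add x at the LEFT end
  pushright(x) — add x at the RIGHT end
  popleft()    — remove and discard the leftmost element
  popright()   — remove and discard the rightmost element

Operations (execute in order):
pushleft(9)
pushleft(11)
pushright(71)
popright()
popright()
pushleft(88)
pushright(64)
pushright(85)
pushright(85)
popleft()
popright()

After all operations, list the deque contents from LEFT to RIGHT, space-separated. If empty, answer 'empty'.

Answer: 11 64 85

Derivation:
pushleft(9): [9]
pushleft(11): [11, 9]
pushright(71): [11, 9, 71]
popright(): [11, 9]
popright(): [11]
pushleft(88): [88, 11]
pushright(64): [88, 11, 64]
pushright(85): [88, 11, 64, 85]
pushright(85): [88, 11, 64, 85, 85]
popleft(): [11, 64, 85, 85]
popright(): [11, 64, 85]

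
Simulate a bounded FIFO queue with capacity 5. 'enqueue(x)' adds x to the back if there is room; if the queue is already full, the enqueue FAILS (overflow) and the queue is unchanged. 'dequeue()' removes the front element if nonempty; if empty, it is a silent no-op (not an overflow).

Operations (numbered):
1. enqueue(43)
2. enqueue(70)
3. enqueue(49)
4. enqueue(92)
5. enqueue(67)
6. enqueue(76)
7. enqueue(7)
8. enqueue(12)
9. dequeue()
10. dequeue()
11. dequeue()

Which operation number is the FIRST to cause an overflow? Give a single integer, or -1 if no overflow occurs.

1. enqueue(43): size=1
2. enqueue(70): size=2
3. enqueue(49): size=3
4. enqueue(92): size=4
5. enqueue(67): size=5
6. enqueue(76): size=5=cap → OVERFLOW (fail)
7. enqueue(7): size=5=cap → OVERFLOW (fail)
8. enqueue(12): size=5=cap → OVERFLOW (fail)
9. dequeue(): size=4
10. dequeue(): size=3
11. dequeue(): size=2

Answer: 6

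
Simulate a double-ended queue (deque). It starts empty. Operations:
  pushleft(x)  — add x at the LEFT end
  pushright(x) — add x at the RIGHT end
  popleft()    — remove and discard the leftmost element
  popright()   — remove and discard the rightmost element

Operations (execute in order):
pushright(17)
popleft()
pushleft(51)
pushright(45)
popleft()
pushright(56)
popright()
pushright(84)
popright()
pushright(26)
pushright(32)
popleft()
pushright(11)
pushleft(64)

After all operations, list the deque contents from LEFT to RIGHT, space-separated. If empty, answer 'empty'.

Answer: 64 26 32 11

Derivation:
pushright(17): [17]
popleft(): []
pushleft(51): [51]
pushright(45): [51, 45]
popleft(): [45]
pushright(56): [45, 56]
popright(): [45]
pushright(84): [45, 84]
popright(): [45]
pushright(26): [45, 26]
pushright(32): [45, 26, 32]
popleft(): [26, 32]
pushright(11): [26, 32, 11]
pushleft(64): [64, 26, 32, 11]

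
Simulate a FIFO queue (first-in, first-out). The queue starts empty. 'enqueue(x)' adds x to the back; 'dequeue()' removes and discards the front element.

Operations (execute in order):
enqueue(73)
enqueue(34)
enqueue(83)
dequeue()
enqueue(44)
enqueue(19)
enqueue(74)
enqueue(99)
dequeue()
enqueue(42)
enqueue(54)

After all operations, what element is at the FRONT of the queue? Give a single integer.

Answer: 83

Derivation:
enqueue(73): queue = [73]
enqueue(34): queue = [73, 34]
enqueue(83): queue = [73, 34, 83]
dequeue(): queue = [34, 83]
enqueue(44): queue = [34, 83, 44]
enqueue(19): queue = [34, 83, 44, 19]
enqueue(74): queue = [34, 83, 44, 19, 74]
enqueue(99): queue = [34, 83, 44, 19, 74, 99]
dequeue(): queue = [83, 44, 19, 74, 99]
enqueue(42): queue = [83, 44, 19, 74, 99, 42]
enqueue(54): queue = [83, 44, 19, 74, 99, 42, 54]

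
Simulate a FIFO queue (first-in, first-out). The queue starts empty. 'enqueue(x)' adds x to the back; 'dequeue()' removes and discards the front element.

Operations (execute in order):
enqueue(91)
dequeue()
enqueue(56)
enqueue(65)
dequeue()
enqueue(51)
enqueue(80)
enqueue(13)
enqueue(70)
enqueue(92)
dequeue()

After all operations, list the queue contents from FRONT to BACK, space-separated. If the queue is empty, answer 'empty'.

Answer: 51 80 13 70 92

Derivation:
enqueue(91): [91]
dequeue(): []
enqueue(56): [56]
enqueue(65): [56, 65]
dequeue(): [65]
enqueue(51): [65, 51]
enqueue(80): [65, 51, 80]
enqueue(13): [65, 51, 80, 13]
enqueue(70): [65, 51, 80, 13, 70]
enqueue(92): [65, 51, 80, 13, 70, 92]
dequeue(): [51, 80, 13, 70, 92]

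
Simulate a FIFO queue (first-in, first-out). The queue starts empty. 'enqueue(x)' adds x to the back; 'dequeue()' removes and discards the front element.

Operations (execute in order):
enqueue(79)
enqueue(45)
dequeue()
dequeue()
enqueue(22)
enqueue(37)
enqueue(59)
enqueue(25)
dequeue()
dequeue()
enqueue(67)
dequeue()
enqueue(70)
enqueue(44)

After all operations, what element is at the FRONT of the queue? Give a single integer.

enqueue(79): queue = [79]
enqueue(45): queue = [79, 45]
dequeue(): queue = [45]
dequeue(): queue = []
enqueue(22): queue = [22]
enqueue(37): queue = [22, 37]
enqueue(59): queue = [22, 37, 59]
enqueue(25): queue = [22, 37, 59, 25]
dequeue(): queue = [37, 59, 25]
dequeue(): queue = [59, 25]
enqueue(67): queue = [59, 25, 67]
dequeue(): queue = [25, 67]
enqueue(70): queue = [25, 67, 70]
enqueue(44): queue = [25, 67, 70, 44]

Answer: 25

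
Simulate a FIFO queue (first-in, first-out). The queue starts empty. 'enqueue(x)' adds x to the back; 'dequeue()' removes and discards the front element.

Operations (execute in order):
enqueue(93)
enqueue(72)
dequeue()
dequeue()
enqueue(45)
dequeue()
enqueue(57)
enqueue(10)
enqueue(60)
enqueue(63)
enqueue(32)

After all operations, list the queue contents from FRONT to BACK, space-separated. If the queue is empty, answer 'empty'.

Answer: 57 10 60 63 32

Derivation:
enqueue(93): [93]
enqueue(72): [93, 72]
dequeue(): [72]
dequeue(): []
enqueue(45): [45]
dequeue(): []
enqueue(57): [57]
enqueue(10): [57, 10]
enqueue(60): [57, 10, 60]
enqueue(63): [57, 10, 60, 63]
enqueue(32): [57, 10, 60, 63, 32]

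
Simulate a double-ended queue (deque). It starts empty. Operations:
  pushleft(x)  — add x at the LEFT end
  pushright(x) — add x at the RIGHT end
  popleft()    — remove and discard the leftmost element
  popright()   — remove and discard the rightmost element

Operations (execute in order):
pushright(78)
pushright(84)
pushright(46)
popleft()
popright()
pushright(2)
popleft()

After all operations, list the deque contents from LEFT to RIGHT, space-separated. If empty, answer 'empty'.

Answer: 2

Derivation:
pushright(78): [78]
pushright(84): [78, 84]
pushright(46): [78, 84, 46]
popleft(): [84, 46]
popright(): [84]
pushright(2): [84, 2]
popleft(): [2]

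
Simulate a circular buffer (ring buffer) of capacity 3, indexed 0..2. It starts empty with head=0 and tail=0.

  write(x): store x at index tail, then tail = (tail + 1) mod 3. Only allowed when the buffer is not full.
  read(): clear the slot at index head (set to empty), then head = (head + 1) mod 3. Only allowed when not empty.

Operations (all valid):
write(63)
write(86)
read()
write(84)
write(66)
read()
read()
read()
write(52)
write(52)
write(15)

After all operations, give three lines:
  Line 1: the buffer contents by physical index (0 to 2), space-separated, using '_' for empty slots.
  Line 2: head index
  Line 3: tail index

Answer: 15 52 52
1
1

Derivation:
write(63): buf=[63 _ _], head=0, tail=1, size=1
write(86): buf=[63 86 _], head=0, tail=2, size=2
read(): buf=[_ 86 _], head=1, tail=2, size=1
write(84): buf=[_ 86 84], head=1, tail=0, size=2
write(66): buf=[66 86 84], head=1, tail=1, size=3
read(): buf=[66 _ 84], head=2, tail=1, size=2
read(): buf=[66 _ _], head=0, tail=1, size=1
read(): buf=[_ _ _], head=1, tail=1, size=0
write(52): buf=[_ 52 _], head=1, tail=2, size=1
write(52): buf=[_ 52 52], head=1, tail=0, size=2
write(15): buf=[15 52 52], head=1, tail=1, size=3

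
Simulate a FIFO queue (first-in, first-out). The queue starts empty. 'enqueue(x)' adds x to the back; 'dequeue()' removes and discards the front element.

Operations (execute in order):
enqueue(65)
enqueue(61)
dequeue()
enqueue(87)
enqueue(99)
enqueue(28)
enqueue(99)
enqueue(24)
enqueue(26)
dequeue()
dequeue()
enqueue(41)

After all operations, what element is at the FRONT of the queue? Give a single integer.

enqueue(65): queue = [65]
enqueue(61): queue = [65, 61]
dequeue(): queue = [61]
enqueue(87): queue = [61, 87]
enqueue(99): queue = [61, 87, 99]
enqueue(28): queue = [61, 87, 99, 28]
enqueue(99): queue = [61, 87, 99, 28, 99]
enqueue(24): queue = [61, 87, 99, 28, 99, 24]
enqueue(26): queue = [61, 87, 99, 28, 99, 24, 26]
dequeue(): queue = [87, 99, 28, 99, 24, 26]
dequeue(): queue = [99, 28, 99, 24, 26]
enqueue(41): queue = [99, 28, 99, 24, 26, 41]

Answer: 99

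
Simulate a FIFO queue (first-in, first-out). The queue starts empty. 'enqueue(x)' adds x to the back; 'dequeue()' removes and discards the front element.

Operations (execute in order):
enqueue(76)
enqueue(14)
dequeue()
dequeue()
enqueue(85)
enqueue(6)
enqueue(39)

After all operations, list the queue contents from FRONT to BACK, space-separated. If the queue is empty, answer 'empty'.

enqueue(76): [76]
enqueue(14): [76, 14]
dequeue(): [14]
dequeue(): []
enqueue(85): [85]
enqueue(6): [85, 6]
enqueue(39): [85, 6, 39]

Answer: 85 6 39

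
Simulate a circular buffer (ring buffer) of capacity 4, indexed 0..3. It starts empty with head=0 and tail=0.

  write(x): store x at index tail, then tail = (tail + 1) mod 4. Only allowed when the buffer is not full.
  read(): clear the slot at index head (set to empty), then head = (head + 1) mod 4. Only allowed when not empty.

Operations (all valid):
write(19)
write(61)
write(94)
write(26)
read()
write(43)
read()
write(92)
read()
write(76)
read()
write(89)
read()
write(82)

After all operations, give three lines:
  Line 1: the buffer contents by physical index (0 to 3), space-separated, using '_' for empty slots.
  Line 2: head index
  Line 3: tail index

Answer: 82 92 76 89
1
1

Derivation:
write(19): buf=[19 _ _ _], head=0, tail=1, size=1
write(61): buf=[19 61 _ _], head=0, tail=2, size=2
write(94): buf=[19 61 94 _], head=0, tail=3, size=3
write(26): buf=[19 61 94 26], head=0, tail=0, size=4
read(): buf=[_ 61 94 26], head=1, tail=0, size=3
write(43): buf=[43 61 94 26], head=1, tail=1, size=4
read(): buf=[43 _ 94 26], head=2, tail=1, size=3
write(92): buf=[43 92 94 26], head=2, tail=2, size=4
read(): buf=[43 92 _ 26], head=3, tail=2, size=3
write(76): buf=[43 92 76 26], head=3, tail=3, size=4
read(): buf=[43 92 76 _], head=0, tail=3, size=3
write(89): buf=[43 92 76 89], head=0, tail=0, size=4
read(): buf=[_ 92 76 89], head=1, tail=0, size=3
write(82): buf=[82 92 76 89], head=1, tail=1, size=4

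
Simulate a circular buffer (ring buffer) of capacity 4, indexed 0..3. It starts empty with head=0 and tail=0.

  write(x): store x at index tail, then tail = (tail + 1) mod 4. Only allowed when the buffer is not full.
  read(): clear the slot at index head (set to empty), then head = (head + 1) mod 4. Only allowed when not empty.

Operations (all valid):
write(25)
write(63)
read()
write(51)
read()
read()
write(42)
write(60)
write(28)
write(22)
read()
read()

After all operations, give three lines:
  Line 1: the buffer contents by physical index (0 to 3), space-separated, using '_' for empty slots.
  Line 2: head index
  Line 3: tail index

write(25): buf=[25 _ _ _], head=0, tail=1, size=1
write(63): buf=[25 63 _ _], head=0, tail=2, size=2
read(): buf=[_ 63 _ _], head=1, tail=2, size=1
write(51): buf=[_ 63 51 _], head=1, tail=3, size=2
read(): buf=[_ _ 51 _], head=2, tail=3, size=1
read(): buf=[_ _ _ _], head=3, tail=3, size=0
write(42): buf=[_ _ _ 42], head=3, tail=0, size=1
write(60): buf=[60 _ _ 42], head=3, tail=1, size=2
write(28): buf=[60 28 _ 42], head=3, tail=2, size=3
write(22): buf=[60 28 22 42], head=3, tail=3, size=4
read(): buf=[60 28 22 _], head=0, tail=3, size=3
read(): buf=[_ 28 22 _], head=1, tail=3, size=2

Answer: _ 28 22 _
1
3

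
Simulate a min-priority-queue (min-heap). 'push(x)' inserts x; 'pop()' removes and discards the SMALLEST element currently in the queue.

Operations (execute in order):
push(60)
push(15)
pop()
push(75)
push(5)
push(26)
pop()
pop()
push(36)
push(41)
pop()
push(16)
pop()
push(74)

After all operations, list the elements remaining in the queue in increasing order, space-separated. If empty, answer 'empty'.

push(60): heap contents = [60]
push(15): heap contents = [15, 60]
pop() → 15: heap contents = [60]
push(75): heap contents = [60, 75]
push(5): heap contents = [5, 60, 75]
push(26): heap contents = [5, 26, 60, 75]
pop() → 5: heap contents = [26, 60, 75]
pop() → 26: heap contents = [60, 75]
push(36): heap contents = [36, 60, 75]
push(41): heap contents = [36, 41, 60, 75]
pop() → 36: heap contents = [41, 60, 75]
push(16): heap contents = [16, 41, 60, 75]
pop() → 16: heap contents = [41, 60, 75]
push(74): heap contents = [41, 60, 74, 75]

Answer: 41 60 74 75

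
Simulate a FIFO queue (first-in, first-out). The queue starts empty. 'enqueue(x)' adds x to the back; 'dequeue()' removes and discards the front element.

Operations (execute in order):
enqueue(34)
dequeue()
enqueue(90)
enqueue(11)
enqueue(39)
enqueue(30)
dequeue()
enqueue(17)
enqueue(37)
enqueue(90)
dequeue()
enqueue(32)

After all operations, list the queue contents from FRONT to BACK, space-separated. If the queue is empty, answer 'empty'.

enqueue(34): [34]
dequeue(): []
enqueue(90): [90]
enqueue(11): [90, 11]
enqueue(39): [90, 11, 39]
enqueue(30): [90, 11, 39, 30]
dequeue(): [11, 39, 30]
enqueue(17): [11, 39, 30, 17]
enqueue(37): [11, 39, 30, 17, 37]
enqueue(90): [11, 39, 30, 17, 37, 90]
dequeue(): [39, 30, 17, 37, 90]
enqueue(32): [39, 30, 17, 37, 90, 32]

Answer: 39 30 17 37 90 32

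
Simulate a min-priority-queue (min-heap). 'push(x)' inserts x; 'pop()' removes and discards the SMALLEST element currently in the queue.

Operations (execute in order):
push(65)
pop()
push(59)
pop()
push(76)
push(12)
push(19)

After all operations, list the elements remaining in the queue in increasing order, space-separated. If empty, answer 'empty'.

push(65): heap contents = [65]
pop() → 65: heap contents = []
push(59): heap contents = [59]
pop() → 59: heap contents = []
push(76): heap contents = [76]
push(12): heap contents = [12, 76]
push(19): heap contents = [12, 19, 76]

Answer: 12 19 76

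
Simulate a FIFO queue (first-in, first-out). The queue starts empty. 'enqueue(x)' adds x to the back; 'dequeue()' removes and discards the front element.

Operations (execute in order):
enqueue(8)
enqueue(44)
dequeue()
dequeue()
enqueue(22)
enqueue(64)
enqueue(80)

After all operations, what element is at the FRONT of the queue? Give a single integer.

Answer: 22

Derivation:
enqueue(8): queue = [8]
enqueue(44): queue = [8, 44]
dequeue(): queue = [44]
dequeue(): queue = []
enqueue(22): queue = [22]
enqueue(64): queue = [22, 64]
enqueue(80): queue = [22, 64, 80]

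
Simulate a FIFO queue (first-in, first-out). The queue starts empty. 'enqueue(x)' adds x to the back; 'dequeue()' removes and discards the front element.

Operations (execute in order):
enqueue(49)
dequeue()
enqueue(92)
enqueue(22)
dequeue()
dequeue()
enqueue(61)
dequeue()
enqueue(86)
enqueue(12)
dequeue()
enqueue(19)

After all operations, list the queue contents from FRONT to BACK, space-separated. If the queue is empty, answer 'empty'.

enqueue(49): [49]
dequeue(): []
enqueue(92): [92]
enqueue(22): [92, 22]
dequeue(): [22]
dequeue(): []
enqueue(61): [61]
dequeue(): []
enqueue(86): [86]
enqueue(12): [86, 12]
dequeue(): [12]
enqueue(19): [12, 19]

Answer: 12 19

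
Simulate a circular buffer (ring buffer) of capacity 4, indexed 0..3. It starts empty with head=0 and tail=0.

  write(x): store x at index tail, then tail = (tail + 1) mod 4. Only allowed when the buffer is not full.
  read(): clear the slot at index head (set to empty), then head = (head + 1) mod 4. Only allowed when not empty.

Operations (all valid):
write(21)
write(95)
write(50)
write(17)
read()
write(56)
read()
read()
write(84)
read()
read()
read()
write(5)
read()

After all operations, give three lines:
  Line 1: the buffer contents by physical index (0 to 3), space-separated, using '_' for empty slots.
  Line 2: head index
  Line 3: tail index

write(21): buf=[21 _ _ _], head=0, tail=1, size=1
write(95): buf=[21 95 _ _], head=0, tail=2, size=2
write(50): buf=[21 95 50 _], head=0, tail=3, size=3
write(17): buf=[21 95 50 17], head=0, tail=0, size=4
read(): buf=[_ 95 50 17], head=1, tail=0, size=3
write(56): buf=[56 95 50 17], head=1, tail=1, size=4
read(): buf=[56 _ 50 17], head=2, tail=1, size=3
read(): buf=[56 _ _ 17], head=3, tail=1, size=2
write(84): buf=[56 84 _ 17], head=3, tail=2, size=3
read(): buf=[56 84 _ _], head=0, tail=2, size=2
read(): buf=[_ 84 _ _], head=1, tail=2, size=1
read(): buf=[_ _ _ _], head=2, tail=2, size=0
write(5): buf=[_ _ 5 _], head=2, tail=3, size=1
read(): buf=[_ _ _ _], head=3, tail=3, size=0

Answer: _ _ _ _
3
3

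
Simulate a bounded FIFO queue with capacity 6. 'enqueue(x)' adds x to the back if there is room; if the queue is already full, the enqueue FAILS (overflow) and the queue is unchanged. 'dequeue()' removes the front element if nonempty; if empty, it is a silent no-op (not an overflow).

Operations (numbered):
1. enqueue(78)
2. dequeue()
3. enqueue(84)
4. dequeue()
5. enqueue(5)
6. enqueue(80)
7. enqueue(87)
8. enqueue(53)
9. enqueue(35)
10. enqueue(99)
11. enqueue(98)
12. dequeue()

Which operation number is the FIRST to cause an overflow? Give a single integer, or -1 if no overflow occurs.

1. enqueue(78): size=1
2. dequeue(): size=0
3. enqueue(84): size=1
4. dequeue(): size=0
5. enqueue(5): size=1
6. enqueue(80): size=2
7. enqueue(87): size=3
8. enqueue(53): size=4
9. enqueue(35): size=5
10. enqueue(99): size=6
11. enqueue(98): size=6=cap → OVERFLOW (fail)
12. dequeue(): size=5

Answer: 11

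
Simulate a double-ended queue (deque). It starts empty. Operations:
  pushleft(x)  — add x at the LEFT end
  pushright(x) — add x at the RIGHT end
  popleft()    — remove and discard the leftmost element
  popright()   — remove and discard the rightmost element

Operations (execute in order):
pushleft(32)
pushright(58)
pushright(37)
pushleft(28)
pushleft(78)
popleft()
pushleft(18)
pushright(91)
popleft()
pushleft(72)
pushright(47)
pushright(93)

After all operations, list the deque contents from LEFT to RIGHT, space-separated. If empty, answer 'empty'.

pushleft(32): [32]
pushright(58): [32, 58]
pushright(37): [32, 58, 37]
pushleft(28): [28, 32, 58, 37]
pushleft(78): [78, 28, 32, 58, 37]
popleft(): [28, 32, 58, 37]
pushleft(18): [18, 28, 32, 58, 37]
pushright(91): [18, 28, 32, 58, 37, 91]
popleft(): [28, 32, 58, 37, 91]
pushleft(72): [72, 28, 32, 58, 37, 91]
pushright(47): [72, 28, 32, 58, 37, 91, 47]
pushright(93): [72, 28, 32, 58, 37, 91, 47, 93]

Answer: 72 28 32 58 37 91 47 93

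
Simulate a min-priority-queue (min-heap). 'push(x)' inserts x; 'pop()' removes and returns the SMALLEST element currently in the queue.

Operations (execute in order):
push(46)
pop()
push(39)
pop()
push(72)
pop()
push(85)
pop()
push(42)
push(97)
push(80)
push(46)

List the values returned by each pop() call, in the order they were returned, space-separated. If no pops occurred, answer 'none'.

Answer: 46 39 72 85

Derivation:
push(46): heap contents = [46]
pop() → 46: heap contents = []
push(39): heap contents = [39]
pop() → 39: heap contents = []
push(72): heap contents = [72]
pop() → 72: heap contents = []
push(85): heap contents = [85]
pop() → 85: heap contents = []
push(42): heap contents = [42]
push(97): heap contents = [42, 97]
push(80): heap contents = [42, 80, 97]
push(46): heap contents = [42, 46, 80, 97]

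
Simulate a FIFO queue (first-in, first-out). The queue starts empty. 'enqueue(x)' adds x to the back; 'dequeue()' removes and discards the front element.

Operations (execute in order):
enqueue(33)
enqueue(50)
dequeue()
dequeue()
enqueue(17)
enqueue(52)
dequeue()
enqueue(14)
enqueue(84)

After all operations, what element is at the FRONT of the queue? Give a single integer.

Answer: 52

Derivation:
enqueue(33): queue = [33]
enqueue(50): queue = [33, 50]
dequeue(): queue = [50]
dequeue(): queue = []
enqueue(17): queue = [17]
enqueue(52): queue = [17, 52]
dequeue(): queue = [52]
enqueue(14): queue = [52, 14]
enqueue(84): queue = [52, 14, 84]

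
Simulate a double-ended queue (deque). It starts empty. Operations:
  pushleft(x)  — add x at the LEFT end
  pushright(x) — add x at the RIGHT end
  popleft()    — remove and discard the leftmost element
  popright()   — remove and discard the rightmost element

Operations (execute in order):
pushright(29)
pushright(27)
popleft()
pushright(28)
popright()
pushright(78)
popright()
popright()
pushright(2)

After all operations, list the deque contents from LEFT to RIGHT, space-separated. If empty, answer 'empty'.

Answer: 2

Derivation:
pushright(29): [29]
pushright(27): [29, 27]
popleft(): [27]
pushright(28): [27, 28]
popright(): [27]
pushright(78): [27, 78]
popright(): [27]
popright(): []
pushright(2): [2]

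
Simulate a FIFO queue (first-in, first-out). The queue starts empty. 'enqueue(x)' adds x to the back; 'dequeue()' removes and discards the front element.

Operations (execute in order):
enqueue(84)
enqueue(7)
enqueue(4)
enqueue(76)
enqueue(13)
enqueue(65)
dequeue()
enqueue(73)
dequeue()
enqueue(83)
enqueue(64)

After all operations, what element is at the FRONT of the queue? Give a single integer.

Answer: 4

Derivation:
enqueue(84): queue = [84]
enqueue(7): queue = [84, 7]
enqueue(4): queue = [84, 7, 4]
enqueue(76): queue = [84, 7, 4, 76]
enqueue(13): queue = [84, 7, 4, 76, 13]
enqueue(65): queue = [84, 7, 4, 76, 13, 65]
dequeue(): queue = [7, 4, 76, 13, 65]
enqueue(73): queue = [7, 4, 76, 13, 65, 73]
dequeue(): queue = [4, 76, 13, 65, 73]
enqueue(83): queue = [4, 76, 13, 65, 73, 83]
enqueue(64): queue = [4, 76, 13, 65, 73, 83, 64]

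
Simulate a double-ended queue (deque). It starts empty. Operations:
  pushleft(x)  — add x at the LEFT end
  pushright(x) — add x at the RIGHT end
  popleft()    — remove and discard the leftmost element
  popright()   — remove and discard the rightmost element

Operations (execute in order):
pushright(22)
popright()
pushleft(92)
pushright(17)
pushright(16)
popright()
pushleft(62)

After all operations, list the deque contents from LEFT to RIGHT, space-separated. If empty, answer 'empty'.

Answer: 62 92 17

Derivation:
pushright(22): [22]
popright(): []
pushleft(92): [92]
pushright(17): [92, 17]
pushright(16): [92, 17, 16]
popright(): [92, 17]
pushleft(62): [62, 92, 17]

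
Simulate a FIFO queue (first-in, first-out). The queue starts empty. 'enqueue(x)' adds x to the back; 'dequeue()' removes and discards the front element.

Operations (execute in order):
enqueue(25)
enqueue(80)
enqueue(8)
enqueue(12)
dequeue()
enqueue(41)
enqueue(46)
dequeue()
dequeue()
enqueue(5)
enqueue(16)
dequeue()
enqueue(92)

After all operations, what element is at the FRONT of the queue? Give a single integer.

enqueue(25): queue = [25]
enqueue(80): queue = [25, 80]
enqueue(8): queue = [25, 80, 8]
enqueue(12): queue = [25, 80, 8, 12]
dequeue(): queue = [80, 8, 12]
enqueue(41): queue = [80, 8, 12, 41]
enqueue(46): queue = [80, 8, 12, 41, 46]
dequeue(): queue = [8, 12, 41, 46]
dequeue(): queue = [12, 41, 46]
enqueue(5): queue = [12, 41, 46, 5]
enqueue(16): queue = [12, 41, 46, 5, 16]
dequeue(): queue = [41, 46, 5, 16]
enqueue(92): queue = [41, 46, 5, 16, 92]

Answer: 41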